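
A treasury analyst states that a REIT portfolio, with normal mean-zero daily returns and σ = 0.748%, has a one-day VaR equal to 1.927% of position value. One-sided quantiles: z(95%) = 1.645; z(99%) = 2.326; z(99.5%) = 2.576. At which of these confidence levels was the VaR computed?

Implied z = VaR/σ = 1.927 / 0.748 = 2.576.
This matches z(99.5%) = 2.576.

99.5%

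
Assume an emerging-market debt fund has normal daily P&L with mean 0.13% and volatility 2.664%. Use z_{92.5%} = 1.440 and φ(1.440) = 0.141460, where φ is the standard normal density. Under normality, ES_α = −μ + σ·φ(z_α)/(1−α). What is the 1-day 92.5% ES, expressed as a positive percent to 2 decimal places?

Tail multiplier: φ(z)/(1−α) = 0.141460 / 0.075 = 1.886.
ES = −(0.13%) + 2.664% × 1.886 = 4.894%.

4.89%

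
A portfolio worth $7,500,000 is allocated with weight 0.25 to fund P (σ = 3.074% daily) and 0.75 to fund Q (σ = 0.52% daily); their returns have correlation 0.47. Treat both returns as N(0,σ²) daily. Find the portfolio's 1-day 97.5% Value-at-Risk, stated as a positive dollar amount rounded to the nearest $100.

$148,800

σ_p² = 0.25²·3.074² + 0.75²·0.52² + 2·0.47·0.25·0.75·3.074·0.52 = 1.0244 (%²).
σ_p = √1.0244 = 1.012%.
At 97.5%, z = 1.960.
VaR = 1.960 × 1.012% = 1.984%; on $7,500,000 that is $148,800.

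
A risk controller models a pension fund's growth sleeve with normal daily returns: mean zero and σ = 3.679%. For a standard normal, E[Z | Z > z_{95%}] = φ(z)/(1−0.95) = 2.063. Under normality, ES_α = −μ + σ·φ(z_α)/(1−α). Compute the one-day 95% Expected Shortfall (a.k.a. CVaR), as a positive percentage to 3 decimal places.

ES = 3.679% × 2.063 = 7.590%.

7.590%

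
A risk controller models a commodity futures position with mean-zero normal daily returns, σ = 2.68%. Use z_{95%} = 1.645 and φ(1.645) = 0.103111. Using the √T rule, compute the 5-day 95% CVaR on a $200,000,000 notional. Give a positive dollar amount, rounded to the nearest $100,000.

σ_{5d} = 2.68% × √5 = 5.993%.
ES multiplier = φ(z)/(1−α) = 0.103111/0.05 = 2.062.
ES = 5.993% × 2.062 = 12.358%; on $200,000,000: $24,716,000.

$24,700,000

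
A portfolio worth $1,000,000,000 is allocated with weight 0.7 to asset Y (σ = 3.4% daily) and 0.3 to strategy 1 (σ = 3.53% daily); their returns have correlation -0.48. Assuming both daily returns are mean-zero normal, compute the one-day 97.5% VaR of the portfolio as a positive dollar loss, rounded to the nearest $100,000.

σ_p² = 0.7²·3.4² + 0.3²·3.53² + 2·-0.48·0.7·0.3·3.4·3.53 = 4.3663 (%²).
σ_p = √4.3663 = 2.090%.
At 97.5%, z = 1.960.
VaR = 1.960 × 2.090% = 4.096%; on $1,000,000,000 that is $40,960,000.

$41,000,000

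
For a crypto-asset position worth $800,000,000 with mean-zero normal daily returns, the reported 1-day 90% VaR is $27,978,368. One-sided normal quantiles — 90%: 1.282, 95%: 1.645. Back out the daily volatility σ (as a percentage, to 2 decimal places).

VaR as a fraction: $27,978,368 / $800,000,000 = 3.497%.
σ = VaR / z = 3.497% / 1.282 = 2.728%.

2.73%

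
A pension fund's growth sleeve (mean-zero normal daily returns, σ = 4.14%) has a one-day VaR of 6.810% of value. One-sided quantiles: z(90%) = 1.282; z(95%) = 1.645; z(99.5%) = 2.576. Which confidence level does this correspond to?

95%

Implied z = VaR/σ = 6.810 / 4.14 = 1.645.
This matches z(95%) = 1.645.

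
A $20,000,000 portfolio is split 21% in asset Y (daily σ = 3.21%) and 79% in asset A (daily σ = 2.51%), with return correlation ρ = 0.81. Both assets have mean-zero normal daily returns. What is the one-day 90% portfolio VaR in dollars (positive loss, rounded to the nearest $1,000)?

σ_p² = 0.21²·3.21² + 0.79²·2.51² + 2·0.81·0.21·0.79·3.21·2.51 = 6.5517 (%²).
σ_p = √6.5517 = 2.560%.
At 90%, z = 1.282.
VaR = 1.282 × 2.560% = 3.282%; on $20,000,000 that is $656,400.

$656,000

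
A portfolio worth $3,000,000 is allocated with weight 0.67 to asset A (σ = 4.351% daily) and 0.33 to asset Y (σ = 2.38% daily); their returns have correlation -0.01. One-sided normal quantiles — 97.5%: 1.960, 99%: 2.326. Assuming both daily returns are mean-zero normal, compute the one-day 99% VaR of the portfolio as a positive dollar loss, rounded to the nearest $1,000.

$210,000

σ_p² = 0.67²·4.351² + 0.33²·2.38² + 2·-0.01·0.67·0.33·4.351·2.38 = 9.0693 (%²).
σ_p = √9.0693 = 3.012%.
VaR = 2.326 × 3.012% = 7.006%; on $3,000,000 that is $210,180.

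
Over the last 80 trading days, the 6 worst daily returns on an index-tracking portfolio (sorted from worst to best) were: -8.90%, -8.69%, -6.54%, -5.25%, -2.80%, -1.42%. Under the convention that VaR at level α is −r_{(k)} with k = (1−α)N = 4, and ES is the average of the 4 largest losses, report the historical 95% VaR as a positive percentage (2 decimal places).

k = 4; the 4th lowest return is -5.25%, so VaR = 5.25%.

5.25%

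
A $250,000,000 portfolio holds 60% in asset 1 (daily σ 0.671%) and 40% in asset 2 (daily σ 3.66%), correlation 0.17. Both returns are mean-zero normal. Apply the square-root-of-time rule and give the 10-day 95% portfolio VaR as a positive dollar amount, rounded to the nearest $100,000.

$20,600,000

σ_p = √(0.6²·0.671² + 0.4²·3.66² + 2·0.17·0.6·0.4·0.671·3.66) = 1.583%.
σ_{10d} = 1.583% × √10 = 5.006%.
z(95%) = 1.645.
VaR = 1.645 × 5.006% = 8.235%; on $250,000,000 that is $20,587,500.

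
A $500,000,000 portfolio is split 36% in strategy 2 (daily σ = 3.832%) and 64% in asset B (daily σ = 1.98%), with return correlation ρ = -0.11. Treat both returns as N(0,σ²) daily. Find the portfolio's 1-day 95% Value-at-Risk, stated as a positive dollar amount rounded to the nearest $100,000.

σ_p² = 0.36²·3.832² + 0.64²·1.98² + 2·-0.11·0.36·0.64·3.832·1.98 = 3.1243 (%²).
σ_p = √3.1243 = 1.768%.
At 95%, z = 1.645.
VaR = 1.645 × 1.768% = 2.908%; on $500,000,000 that is $14,540,000.

$14,500,000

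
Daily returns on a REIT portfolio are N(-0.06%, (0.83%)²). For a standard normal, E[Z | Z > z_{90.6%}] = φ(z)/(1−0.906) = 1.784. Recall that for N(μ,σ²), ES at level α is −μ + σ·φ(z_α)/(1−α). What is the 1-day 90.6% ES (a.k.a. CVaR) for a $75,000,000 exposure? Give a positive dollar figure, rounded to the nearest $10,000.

ES = −(-0.06%) + 0.83% × 1.784 = 1.541%.
On $75,000,000: 0.01541 × $75,000,000 = $1,155,750.

$1,160,000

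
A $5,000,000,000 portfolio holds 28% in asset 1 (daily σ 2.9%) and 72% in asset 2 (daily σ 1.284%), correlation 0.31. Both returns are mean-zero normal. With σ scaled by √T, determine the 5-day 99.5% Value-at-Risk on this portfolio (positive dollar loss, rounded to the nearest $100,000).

σ_p = √(0.28²·2.9² + 0.72²·1.284² + 2·0.31·0.28·0.72·2.9·1.284) = 1.407%.
σ_{5d} = 1.407% × √5 = 3.146%.
z(99.5%) = 2.576.
VaR = 2.576 × 3.146% = 8.104%; on $5,000,000,000 that is $405,200,000.

$405,200,000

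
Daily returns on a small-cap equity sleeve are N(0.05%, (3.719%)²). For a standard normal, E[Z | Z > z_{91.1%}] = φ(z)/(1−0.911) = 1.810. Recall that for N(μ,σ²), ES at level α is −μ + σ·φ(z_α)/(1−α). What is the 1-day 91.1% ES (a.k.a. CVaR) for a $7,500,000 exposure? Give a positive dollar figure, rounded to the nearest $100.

$501,100

ES = −(0.05%) + 3.719% × 1.810 = 6.681%.
On $7,500,000: 0.06681 × $7,500,000 = $501,075.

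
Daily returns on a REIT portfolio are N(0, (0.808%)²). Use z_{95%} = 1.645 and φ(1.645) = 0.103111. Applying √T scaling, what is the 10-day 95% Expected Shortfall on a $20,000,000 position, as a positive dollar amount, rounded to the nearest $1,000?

σ_{10d} = 0.808% × √10 = 2.555%.
ES multiplier = φ(z)/(1−α) = 0.103111/0.05 = 2.062.
ES = 2.555% × 2.062 = 5.268%; on $20,000,000: $1,053,600.

$1,054,000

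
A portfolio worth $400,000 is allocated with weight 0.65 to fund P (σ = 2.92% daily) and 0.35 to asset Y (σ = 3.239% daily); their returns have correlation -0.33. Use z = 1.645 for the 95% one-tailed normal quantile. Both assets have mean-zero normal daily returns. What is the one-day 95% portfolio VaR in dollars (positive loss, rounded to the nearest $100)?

$12,300

σ_p² = 0.65²·2.92² + 0.35²·3.239² + 2·-0.33·0.65·0.35·2.92·3.239 = 3.4675 (%²).
σ_p = √3.4675 = 1.862%.
VaR = 1.645 × 1.862% = 3.063%; on $400,000 that is $12,252.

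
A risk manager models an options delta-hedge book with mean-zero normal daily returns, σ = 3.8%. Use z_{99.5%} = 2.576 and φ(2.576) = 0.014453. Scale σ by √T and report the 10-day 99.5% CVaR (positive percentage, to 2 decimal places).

σ_{10d} = 3.8% × √10 = 12.017%.
ES multiplier = φ(z)/(1−α) = 0.014453/0.005 = 2.891.
ES = 12.017% × 2.891 = 34.741%.

34.74%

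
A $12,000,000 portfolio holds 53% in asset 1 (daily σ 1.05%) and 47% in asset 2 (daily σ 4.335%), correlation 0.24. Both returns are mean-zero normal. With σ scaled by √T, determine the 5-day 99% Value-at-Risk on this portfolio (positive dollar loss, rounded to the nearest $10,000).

$1,400,000

σ_p = √(0.53²·1.05² + 0.47²·4.335² + 2·0.24·0.53·0.47·1.05·4.335) = 2.237%.
σ_{5d} = 2.237% × √5 = 5.002%.
z(99%) = 2.326.
VaR = 2.326 × 5.002% = 11.635%; on $12,000,000 that is $1,396,200.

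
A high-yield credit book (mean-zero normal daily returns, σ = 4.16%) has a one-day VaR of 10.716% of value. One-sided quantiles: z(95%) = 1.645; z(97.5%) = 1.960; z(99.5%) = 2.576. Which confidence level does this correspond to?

Implied z = VaR/σ = 10.716 / 4.16 = 2.576.
This matches z(99.5%) = 2.576.

99.5%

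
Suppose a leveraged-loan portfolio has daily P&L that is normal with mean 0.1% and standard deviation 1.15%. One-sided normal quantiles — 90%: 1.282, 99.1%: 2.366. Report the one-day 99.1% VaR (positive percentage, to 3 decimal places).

2.621%

VaR = −μ + z·σ = −(0.1%) + 2.366 × 1.15% = 2.621%.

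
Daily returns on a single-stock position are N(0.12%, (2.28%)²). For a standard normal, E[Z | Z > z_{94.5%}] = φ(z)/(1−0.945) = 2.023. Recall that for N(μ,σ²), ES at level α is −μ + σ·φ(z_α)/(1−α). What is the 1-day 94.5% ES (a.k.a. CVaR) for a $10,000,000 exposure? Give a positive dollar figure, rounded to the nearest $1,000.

$449,000

ES = −(0.12%) + 2.28% × 2.023 = 4.492%.
On $10,000,000: 0.04492 × $10,000,000 = $449,200.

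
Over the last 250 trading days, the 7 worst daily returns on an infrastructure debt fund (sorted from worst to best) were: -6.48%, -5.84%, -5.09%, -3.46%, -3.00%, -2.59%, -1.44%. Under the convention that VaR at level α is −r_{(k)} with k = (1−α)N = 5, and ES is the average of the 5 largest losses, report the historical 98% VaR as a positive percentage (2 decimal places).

3.00%

k = 5; the 5th lowest return is -3.00%, so VaR = 3.00%.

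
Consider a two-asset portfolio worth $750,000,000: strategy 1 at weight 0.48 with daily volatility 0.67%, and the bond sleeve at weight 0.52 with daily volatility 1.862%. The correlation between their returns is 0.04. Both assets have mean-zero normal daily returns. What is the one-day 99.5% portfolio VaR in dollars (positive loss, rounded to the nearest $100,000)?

σ_p² = 0.48²·0.67² + 0.52²·1.862² + 2·0.04·0.48·0.52·0.67·1.862 = 1.0658 (%²).
σ_p = √1.0658 = 1.032%.
At 99.5%, z = 2.576.
VaR = 2.576 × 1.032% = 2.658%; on $750,000,000 that is $19,935,000.

$19,900,000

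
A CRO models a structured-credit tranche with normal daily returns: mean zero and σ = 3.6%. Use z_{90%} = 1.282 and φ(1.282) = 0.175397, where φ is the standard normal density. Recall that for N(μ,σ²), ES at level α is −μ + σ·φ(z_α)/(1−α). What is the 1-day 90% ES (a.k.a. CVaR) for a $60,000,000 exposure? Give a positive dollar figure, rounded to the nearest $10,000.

$3,790,000

Tail multiplier: φ(z)/(1−α) = 0.175397 / 0.1 = 1.754.
ES = 3.6% × 1.754 = 6.314%.
On $60,000,000: 0.06314 × $60,000,000 = $3,788,400.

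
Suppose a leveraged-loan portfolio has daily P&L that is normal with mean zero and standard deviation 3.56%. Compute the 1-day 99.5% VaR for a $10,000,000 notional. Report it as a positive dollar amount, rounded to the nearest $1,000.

At 99.5% one-sided, z = 2.576.
VaR = z·σ = 2.576 × 3.56% = 9.171%.
On $10,000,000: 0.09171 × $10,000,000 = $917,100.

$917,000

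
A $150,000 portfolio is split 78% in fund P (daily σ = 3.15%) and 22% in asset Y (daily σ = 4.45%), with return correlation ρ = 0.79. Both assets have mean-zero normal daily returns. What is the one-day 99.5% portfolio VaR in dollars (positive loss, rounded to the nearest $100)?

σ_p² = 0.78²·3.15² + 0.22²·4.45² + 2·0.79·0.78·0.22·3.15·4.45 = 10.7958 (%²).
σ_p = √10.7958 = 3.286%.
At 99.5%, z = 2.576.
VaR = 2.576 × 3.286% = 8.465%; on $150,000 that is $12,698.

$12,700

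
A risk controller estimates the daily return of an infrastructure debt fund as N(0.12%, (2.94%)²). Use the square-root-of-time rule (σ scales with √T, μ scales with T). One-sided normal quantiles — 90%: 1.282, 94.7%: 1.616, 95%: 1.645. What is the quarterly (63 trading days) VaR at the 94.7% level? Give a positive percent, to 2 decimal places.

30.15%

σ_{63d} = 2.94% × √63 = 23.336%; μ_{63d} = 63 × 0.12% = 7.560%.
VaR = −(7.560%) + 1.616 × 23.336% = 30.151%.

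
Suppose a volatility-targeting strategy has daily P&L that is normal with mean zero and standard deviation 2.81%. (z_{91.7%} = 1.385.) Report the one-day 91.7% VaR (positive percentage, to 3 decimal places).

3.892%

VaR = z·σ = 1.385 × 2.81% = 3.892%.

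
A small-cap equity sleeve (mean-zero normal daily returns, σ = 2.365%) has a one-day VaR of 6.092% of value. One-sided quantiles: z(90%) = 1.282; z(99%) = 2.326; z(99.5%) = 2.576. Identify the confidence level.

Implied z = VaR/σ = 6.092 / 2.365 = 2.576.
This matches z(99.5%) = 2.576.

99.5%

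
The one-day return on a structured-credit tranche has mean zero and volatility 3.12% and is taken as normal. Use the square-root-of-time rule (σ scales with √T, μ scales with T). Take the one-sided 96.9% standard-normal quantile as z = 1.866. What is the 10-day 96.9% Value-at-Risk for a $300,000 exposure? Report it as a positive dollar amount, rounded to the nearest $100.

σ_{10d} = 3.12% × √10 = 9.866%.
VaR = 1.866 × 9.866% = 18.410%.
On $300,000: 0.18410 × $300,000 = $55,230.

$55,200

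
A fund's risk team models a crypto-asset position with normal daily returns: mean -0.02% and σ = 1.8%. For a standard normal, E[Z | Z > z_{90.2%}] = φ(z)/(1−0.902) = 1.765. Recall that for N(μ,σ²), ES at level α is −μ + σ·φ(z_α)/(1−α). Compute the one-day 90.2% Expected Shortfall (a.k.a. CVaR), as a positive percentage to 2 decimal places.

3.20%

ES = −(-0.02%) + 1.8% × 1.765 = 3.197%.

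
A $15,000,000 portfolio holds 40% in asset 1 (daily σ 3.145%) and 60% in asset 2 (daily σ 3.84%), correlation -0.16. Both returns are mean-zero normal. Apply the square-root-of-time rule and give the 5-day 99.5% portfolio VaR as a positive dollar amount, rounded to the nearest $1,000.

σ_p = √(0.4²·3.145² + 0.6²·3.84² + 2·-0.16·0.4·0.6·3.145·3.84) = 2.442%.
σ_{5d} = 2.442% × √5 = 5.460%.
z(99.5%) = 2.576.
VaR = 2.576 × 5.460% = 14.065%; on $15,000,000 that is $2,109,750.

$2,110,000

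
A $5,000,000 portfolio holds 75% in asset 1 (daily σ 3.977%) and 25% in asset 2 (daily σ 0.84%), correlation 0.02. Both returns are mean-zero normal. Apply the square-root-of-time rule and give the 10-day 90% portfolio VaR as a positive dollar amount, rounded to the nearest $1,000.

σ_p = √(0.75²·3.977² + 0.25²·0.84² + 2·0.02·0.75·0.25·3.977·0.84) = 2.994%.
σ_{10d} = 2.994% × √10 = 9.468%.
z(90%) = 1.282.
VaR = 1.282 × 9.468% = 12.138%; on $5,000,000 that is $606,900.

$607,000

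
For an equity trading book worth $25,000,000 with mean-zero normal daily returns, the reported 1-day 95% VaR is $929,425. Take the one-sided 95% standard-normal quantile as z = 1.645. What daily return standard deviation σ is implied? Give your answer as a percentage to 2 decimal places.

2.26%

VaR as a fraction: $929,425 / $25,000,000 = 3.718%.
σ = VaR / z = 3.718% / 1.645 = 2.260%.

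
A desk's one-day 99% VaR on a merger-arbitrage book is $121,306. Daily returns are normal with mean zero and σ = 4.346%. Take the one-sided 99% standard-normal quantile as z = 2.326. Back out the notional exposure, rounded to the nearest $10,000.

VaR as a fraction of value: z·σ = 2.326 × 4.346% = 10.1088%.
Position = $121,306 / 0.101088 = $1,200,004.

$1,200,000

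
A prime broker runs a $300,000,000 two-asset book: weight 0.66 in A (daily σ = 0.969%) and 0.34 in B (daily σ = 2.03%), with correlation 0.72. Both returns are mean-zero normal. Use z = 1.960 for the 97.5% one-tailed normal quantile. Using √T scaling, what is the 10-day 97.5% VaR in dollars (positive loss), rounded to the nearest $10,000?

σ_p = √(0.66²·0.969² + 0.34²·2.03² + 2·0.72·0.66·0.34·0.969·2.03) = 1.233%.
σ_{10d} = 1.233% × √10 = 3.899%.
VaR = 1.960 × 3.899% = 7.642%; on $300,000,000 that is $22,926,000.

$22,930,000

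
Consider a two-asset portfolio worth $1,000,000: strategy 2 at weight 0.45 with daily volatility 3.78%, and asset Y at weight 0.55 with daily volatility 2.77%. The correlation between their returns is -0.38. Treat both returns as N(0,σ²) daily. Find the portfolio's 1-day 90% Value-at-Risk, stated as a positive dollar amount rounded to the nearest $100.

$23,100

σ_p² = 0.45²·3.78² + 0.55²·2.77² + 2·-0.38·0.45·0.55·3.78·2.77 = 3.2449 (%²).
σ_p = √3.2449 = 1.801%.
At 90%, z = 1.282.
VaR = 1.282 × 1.801% = 2.309%; on $1,000,000 that is $23,090.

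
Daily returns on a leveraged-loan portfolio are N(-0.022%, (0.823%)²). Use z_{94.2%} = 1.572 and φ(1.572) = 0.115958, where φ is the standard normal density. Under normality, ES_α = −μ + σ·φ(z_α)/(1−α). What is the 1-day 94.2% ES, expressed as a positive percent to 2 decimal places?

Tail multiplier: φ(z)/(1−α) = 0.115958 / 0.058 = 1.999.
ES = −(-0.022%) + 0.823% × 1.999 = 1.667%.

1.67%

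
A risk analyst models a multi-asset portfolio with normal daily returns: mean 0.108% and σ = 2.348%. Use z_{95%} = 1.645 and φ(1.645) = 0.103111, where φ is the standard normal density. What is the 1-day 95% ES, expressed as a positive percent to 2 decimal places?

4.73%

Tail multiplier: φ(z)/(1−α) = 0.103111 / 0.05 = 2.062.
ES = −(0.108%) + 2.348% × 2.062 = 4.734%.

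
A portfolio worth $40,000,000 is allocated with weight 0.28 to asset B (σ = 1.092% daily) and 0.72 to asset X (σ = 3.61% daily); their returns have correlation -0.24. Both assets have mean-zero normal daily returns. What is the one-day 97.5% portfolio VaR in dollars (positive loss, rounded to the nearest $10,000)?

$1,990,000

σ_p² = 0.28²·1.092² + 0.72²·3.61² + 2·-0.24·0.28·0.72·1.092·3.61 = 6.4679 (%²).
σ_p = √6.4679 = 2.543%.
At 97.5%, z = 1.960.
VaR = 1.960 × 2.543% = 4.984%; on $40,000,000 that is $1,993,600.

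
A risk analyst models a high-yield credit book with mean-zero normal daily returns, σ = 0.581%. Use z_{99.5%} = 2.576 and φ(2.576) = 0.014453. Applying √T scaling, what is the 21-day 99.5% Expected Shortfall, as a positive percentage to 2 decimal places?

7.70%

σ_{21d} = 0.581% × √21 = 2.662%.
ES multiplier = φ(z)/(1−α) = 0.014453/0.005 = 2.891.
ES = 2.662% × 2.891 = 7.696%.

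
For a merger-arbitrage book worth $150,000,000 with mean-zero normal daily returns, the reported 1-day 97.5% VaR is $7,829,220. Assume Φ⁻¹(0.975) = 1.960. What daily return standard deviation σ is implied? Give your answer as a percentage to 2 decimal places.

VaR as a fraction: $7,829,220 / $150,000,000 = 5.219%.
σ = VaR / z = 5.219% / 1.960 = 2.663%.

2.66%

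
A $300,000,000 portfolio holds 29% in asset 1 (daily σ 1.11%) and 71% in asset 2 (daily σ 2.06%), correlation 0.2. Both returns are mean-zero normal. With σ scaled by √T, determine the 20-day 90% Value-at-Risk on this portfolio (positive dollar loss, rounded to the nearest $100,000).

σ_p = √(0.29²·1.11² + 0.71²·2.06² + 2·0.2·0.29·0.71·1.11·2.06) = 1.559%.
σ_{20d} = 1.559% × √20 = 6.972%.
z(90%) = 1.282.
VaR = 1.282 × 6.972% = 8.938%; on $300,000,000 that is $26,814,000.

$26,800,000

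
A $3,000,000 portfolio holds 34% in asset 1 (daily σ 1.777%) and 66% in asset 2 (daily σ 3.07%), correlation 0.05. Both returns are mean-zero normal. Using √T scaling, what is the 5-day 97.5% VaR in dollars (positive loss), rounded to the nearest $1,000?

$282,000

σ_p = √(0.34²·1.777² + 0.66²·3.07² + 2·0.05·0.34·0.66·1.777·3.07) = 2.143%.
σ_{5d} = 2.143% × √5 = 4.792%.
z(97.5%) = 1.960.
VaR = 1.960 × 4.792% = 9.392%; on $3,000,000 that is $281,760.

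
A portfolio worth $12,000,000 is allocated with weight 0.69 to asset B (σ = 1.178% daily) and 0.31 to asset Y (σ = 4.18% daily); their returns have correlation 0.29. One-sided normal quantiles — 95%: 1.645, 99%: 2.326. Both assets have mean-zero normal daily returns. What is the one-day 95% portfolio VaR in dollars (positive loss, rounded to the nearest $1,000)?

σ_p² = 0.69²·1.178² + 0.31²·4.18² + 2·0.29·0.69·0.31·1.178·4.18 = 2.9507 (%²).
σ_p = √2.9507 = 1.718%.
VaR = 1.645 × 1.718% = 2.826%; on $12,000,000 that is $339,120.

$339,000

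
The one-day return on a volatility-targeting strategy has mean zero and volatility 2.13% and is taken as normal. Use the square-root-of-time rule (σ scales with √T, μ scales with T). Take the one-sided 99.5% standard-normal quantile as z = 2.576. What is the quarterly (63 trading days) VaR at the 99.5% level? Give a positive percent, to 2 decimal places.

43.55%

σ_{63d} = 2.13% × √63 = 16.906%.
VaR = 2.576 × 16.906% = 43.550%.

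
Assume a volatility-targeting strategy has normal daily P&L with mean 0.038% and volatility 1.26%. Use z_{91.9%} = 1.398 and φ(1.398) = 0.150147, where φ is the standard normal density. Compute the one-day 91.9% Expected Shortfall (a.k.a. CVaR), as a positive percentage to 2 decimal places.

Tail multiplier: φ(z)/(1−α) = 0.150147 / 0.081 = 1.854.
ES = −(0.038%) + 1.26% × 1.854 = 2.298%.

2.30%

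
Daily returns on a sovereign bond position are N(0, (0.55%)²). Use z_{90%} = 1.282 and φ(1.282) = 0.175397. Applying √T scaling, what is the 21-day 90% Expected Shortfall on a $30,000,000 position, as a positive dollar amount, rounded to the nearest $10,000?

$1,330,000

σ_{21d} = 0.55% × √21 = 2.520%.
ES multiplier = φ(z)/(1−α) = 0.175397/0.1 = 1.754.
ES = 2.520% × 1.754 = 4.420%; on $30,000,000: $1,326,000.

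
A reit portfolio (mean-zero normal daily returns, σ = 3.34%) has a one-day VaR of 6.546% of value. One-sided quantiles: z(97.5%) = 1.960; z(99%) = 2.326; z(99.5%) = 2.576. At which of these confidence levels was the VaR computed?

97.5%

Implied z = VaR/σ = 6.546 / 3.34 = 1.960.
This matches z(97.5%) = 1.960.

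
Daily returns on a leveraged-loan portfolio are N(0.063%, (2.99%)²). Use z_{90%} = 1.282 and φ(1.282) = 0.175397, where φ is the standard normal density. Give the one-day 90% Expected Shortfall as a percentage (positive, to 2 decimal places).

5.18%

Tail multiplier: φ(z)/(1−α) = 0.175397 / 0.1 = 1.754.
ES = −(0.063%) + 2.99% × 1.754 = 5.181%.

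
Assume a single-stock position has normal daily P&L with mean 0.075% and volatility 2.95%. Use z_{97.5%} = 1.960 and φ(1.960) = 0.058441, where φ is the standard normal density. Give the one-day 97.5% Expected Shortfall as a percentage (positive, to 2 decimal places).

6.82%

Tail multiplier: φ(z)/(1−α) = 0.058441 / 0.025 = 2.338.
ES = −(0.075%) + 2.95% × 2.338 = 6.822%.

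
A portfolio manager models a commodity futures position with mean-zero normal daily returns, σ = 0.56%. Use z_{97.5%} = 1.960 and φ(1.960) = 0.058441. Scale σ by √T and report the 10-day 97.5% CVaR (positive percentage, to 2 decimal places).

4.14%

σ_{10d} = 0.56% × √10 = 1.771%.
ES multiplier = φ(z)/(1−α) = 0.058441/0.025 = 2.338.
ES = 1.771% × 2.338 = 4.141%.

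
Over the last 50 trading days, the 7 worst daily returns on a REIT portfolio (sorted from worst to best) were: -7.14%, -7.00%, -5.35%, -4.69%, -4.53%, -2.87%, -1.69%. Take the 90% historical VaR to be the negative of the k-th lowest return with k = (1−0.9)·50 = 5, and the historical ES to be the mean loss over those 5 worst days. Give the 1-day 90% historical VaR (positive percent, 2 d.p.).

k = 5; the 5th lowest return is -4.53%, so VaR = 4.53%.

4.53%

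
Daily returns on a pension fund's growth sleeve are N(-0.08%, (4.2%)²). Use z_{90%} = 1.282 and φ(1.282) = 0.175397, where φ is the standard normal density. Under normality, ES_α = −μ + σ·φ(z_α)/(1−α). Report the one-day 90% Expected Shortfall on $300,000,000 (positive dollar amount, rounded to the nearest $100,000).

Tail multiplier: φ(z)/(1−α) = 0.175397 / 0.1 = 1.754.
ES = −(-0.08%) + 4.2% × 1.754 = 7.447%.
On $300,000,000: 0.07447 × $300,000,000 = $22,341,000.

$22,300,000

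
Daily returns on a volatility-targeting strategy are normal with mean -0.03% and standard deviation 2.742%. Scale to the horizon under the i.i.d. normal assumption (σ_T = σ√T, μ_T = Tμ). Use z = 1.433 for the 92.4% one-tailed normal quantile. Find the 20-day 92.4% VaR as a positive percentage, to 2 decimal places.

σ_{20d} = 2.742% × √20 = 12.263%; μ_{20d} = 20 × -0.03% = -0.600%.
VaR = −(-0.600%) + 1.433 × 12.263% = 18.173%.

18.17%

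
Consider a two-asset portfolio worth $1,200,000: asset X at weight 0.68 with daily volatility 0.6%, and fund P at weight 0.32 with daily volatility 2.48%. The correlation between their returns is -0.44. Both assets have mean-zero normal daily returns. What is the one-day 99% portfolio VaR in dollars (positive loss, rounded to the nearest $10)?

σ_p² = 0.68²·0.6² + 0.32²·2.48² + 2·-0.44·0.68·0.32·0.6·2.48 = 0.5113 (%²).
σ_p = √0.5113 = 0.715%.
At 99%, z = 2.326.
VaR = 2.326 × 0.715% = 1.663%; on $1,200,000 that is $19,956.

$19,960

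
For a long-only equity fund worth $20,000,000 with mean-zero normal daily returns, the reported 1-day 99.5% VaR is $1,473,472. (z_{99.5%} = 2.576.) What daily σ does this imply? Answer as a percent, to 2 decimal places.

2.86%

VaR as a fraction: $1,473,472 / $20,000,000 = 7.367%.
σ = VaR / z = 7.367% / 2.576 = 2.860%.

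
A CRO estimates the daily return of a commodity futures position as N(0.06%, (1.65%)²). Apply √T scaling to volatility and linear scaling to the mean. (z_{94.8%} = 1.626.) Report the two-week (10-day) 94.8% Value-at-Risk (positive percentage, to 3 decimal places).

7.884%

σ_{10d} = 1.65% × √10 = 5.218%; μ_{10d} = 10 × 0.06% = 0.600%.
VaR = −(0.600%) + 1.626 × 5.218% = 7.884%.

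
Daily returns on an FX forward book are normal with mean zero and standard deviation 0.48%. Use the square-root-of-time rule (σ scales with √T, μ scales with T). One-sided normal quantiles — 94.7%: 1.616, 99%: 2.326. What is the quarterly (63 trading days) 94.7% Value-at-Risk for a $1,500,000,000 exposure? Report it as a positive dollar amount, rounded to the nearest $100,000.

σ_{63d} = 0.48% × √63 = 3.810%.
VaR = 1.616 × 3.810% = 6.157%.
On $1,500,000,000: 0.06157 × $1,500,000,000 = $92,355,000.

$92,400,000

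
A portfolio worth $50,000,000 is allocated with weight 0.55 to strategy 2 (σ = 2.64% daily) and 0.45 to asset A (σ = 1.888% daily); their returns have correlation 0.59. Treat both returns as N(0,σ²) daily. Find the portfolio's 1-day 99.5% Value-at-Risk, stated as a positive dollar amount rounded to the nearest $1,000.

$2,666,000

σ_p² = 0.55²·2.64² + 0.45²·1.888² + 2·0.59·0.55·0.45·2.64·1.888 = 4.2858 (%²).
σ_p = √4.2858 = 2.070%.
At 99.5%, z = 2.576.
VaR = 2.576 × 2.070% = 5.332%; on $50,000,000 that is $2,666,000.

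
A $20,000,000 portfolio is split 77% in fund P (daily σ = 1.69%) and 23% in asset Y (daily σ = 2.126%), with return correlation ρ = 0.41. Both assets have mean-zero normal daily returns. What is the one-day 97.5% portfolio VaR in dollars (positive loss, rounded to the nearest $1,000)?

σ_p² = 0.77²·1.69² + 0.23²·2.126² + 2·0.41·0.77·0.23·1.69·2.126 = 2.4543 (%²).
σ_p = √2.4543 = 1.567%.
At 97.5%, z = 1.960.
VaR = 1.960 × 1.567% = 3.071%; on $20,000,000 that is $614,200.

$614,000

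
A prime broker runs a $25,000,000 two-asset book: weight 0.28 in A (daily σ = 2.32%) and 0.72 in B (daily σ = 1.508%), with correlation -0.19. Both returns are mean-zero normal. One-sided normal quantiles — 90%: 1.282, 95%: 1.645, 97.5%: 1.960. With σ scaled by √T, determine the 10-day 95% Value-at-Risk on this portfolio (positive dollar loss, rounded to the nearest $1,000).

σ_p = √(0.28²·2.32² + 0.72²·1.508² + 2·-0.19·0.28·0.72·2.32·1.508) = 1.154%.
σ_{10d} = 1.154% × √10 = 3.649%.
VaR = 1.645 × 3.649% = 6.003%; on $25,000,000 that is $1,500,750.

$1,501,000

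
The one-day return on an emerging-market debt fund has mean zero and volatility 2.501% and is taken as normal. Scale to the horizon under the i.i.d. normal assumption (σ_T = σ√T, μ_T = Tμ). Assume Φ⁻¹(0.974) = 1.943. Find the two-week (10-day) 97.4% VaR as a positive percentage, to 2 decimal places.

σ_{10d} = 2.501% × √10 = 7.909%.
VaR = 1.943 × 7.909% = 15.367%.

15.37%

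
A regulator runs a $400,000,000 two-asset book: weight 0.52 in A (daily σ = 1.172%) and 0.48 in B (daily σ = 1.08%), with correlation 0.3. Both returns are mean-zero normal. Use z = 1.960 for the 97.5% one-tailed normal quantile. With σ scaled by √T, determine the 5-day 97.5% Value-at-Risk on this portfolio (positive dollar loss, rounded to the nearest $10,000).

σ_p = √(0.52²·1.172² + 0.48²·1.08² + 2·0.3·0.52·0.48·1.172·1.08) = 0.911%.
σ_{5d} = 0.911% × √5 = 2.037%.
VaR = 1.960 × 2.037% = 3.993%; on $400,000,000 that is $15,972,000.

$15,970,000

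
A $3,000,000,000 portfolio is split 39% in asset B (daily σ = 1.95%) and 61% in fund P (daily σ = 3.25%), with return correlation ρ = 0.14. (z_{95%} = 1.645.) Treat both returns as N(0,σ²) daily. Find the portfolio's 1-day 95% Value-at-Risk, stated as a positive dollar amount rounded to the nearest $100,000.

$109,600,000

σ_p² = 0.39²·1.95² + 0.61²·3.25² + 2·0.14·0.39·0.61·1.95·3.25 = 4.9308 (%²).
σ_p = √4.9308 = 2.221%.
VaR = 1.645 × 2.221% = 3.654%; on $3,000,000,000 that is $109,620,000.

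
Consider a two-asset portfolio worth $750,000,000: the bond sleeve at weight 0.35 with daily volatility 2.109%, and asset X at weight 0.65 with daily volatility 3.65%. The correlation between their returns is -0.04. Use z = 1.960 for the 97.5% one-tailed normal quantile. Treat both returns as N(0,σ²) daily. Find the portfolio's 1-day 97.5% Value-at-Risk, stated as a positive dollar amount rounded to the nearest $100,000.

$36,100,000

σ_p² = 0.35²·2.109² + 0.65²·3.65² + 2·-0.04·0.35·0.65·2.109·3.65 = 6.0335 (%²).
σ_p = √6.0335 = 2.456%.
VaR = 1.960 × 2.456% = 4.814%; on $750,000,000 that is $36,105,000.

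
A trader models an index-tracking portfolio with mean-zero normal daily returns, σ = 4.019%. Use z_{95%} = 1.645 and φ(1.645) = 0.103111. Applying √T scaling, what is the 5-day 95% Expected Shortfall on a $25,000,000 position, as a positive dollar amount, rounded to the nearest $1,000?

$4,633,000

σ_{5d} = 4.019% × √5 = 8.987%.
ES multiplier = φ(z)/(1−α) = 0.103111/0.05 = 2.062.
ES = 8.987% × 2.062 = 18.531%; on $25,000,000: $4,632,750.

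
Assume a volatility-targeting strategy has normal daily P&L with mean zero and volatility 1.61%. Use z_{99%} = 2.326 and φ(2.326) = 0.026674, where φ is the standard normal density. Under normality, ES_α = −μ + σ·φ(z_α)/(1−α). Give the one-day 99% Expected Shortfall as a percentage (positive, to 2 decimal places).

4.29%

Tail multiplier: φ(z)/(1−α) = 0.026674 / 0.01 = 2.667.
ES = 1.61% × 2.667 = 4.294%.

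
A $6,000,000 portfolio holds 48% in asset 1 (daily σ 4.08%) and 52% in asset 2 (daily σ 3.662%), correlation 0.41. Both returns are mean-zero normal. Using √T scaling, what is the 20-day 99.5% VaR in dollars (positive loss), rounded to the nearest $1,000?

$2,242,000

σ_p = √(0.48²·4.08² + 0.52²·3.662² + 2·0.41·0.48·0.52·4.08·3.662) = 3.243%.
σ_{20d} = 3.243% × √20 = 14.503%.
z(99.5%) = 2.576.
VaR = 2.576 × 14.503% = 37.360%; on $6,000,000 that is $2,241,600.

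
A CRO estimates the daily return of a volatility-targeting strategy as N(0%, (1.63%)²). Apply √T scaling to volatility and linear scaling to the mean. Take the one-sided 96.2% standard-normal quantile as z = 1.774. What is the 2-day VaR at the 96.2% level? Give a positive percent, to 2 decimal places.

4.09%

σ_{2d} = 1.63% × √2 = 2.305%.
VaR = 1.774 × 2.305% = 4.089%.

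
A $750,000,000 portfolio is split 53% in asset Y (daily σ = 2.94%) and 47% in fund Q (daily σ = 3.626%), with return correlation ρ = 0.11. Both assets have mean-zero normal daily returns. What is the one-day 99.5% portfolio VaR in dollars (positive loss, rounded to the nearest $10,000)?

$46,990,000

σ_p² = 0.53²·2.94² + 0.47²·3.626² + 2·0.11·0.53·0.47·2.94·3.626 = 5.9166 (%²).
σ_p = √5.9166 = 2.432%.
At 99.5%, z = 2.576.
VaR = 2.576 × 2.432% = 6.265%; on $750,000,000 that is $46,987,500.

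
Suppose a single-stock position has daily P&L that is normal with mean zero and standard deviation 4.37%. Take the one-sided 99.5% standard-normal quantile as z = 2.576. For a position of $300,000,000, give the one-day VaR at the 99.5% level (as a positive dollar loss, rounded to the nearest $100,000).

VaR = z·σ = 2.576 × 4.37% = 11.257%.
On $300,000,000: 0.11257 × $300,000,000 = $33,771,000.

$33,800,000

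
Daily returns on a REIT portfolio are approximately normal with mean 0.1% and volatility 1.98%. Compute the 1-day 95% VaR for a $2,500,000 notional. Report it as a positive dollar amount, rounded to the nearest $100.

At 95% one-sided, z = 1.645.
VaR = −μ + z·σ = −(0.1%) + 1.645 × 1.98% = 3.157%.
On $2,500,000: 0.03157 × $2,500,000 = $78,925.

$78,900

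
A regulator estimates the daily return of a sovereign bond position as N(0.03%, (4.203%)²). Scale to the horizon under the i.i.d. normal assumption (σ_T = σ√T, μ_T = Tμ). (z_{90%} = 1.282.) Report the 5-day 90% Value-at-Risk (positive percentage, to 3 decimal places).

11.898%

σ_{5d} = 4.203% × √5 = 9.398%; μ_{5d} = 5 × 0.03% = 0.150%.
VaR = −(0.150%) + 1.282 × 9.398% = 11.898%.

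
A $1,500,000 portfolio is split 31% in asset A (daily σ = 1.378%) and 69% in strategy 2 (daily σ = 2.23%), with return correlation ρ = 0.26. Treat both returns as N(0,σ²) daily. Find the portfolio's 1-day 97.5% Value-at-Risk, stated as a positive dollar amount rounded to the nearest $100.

$50,000

σ_p² = 0.31²·1.378² + 0.69²·2.23² + 2·0.26·0.31·0.69·1.378·2.23 = 2.8919 (%²).
σ_p = √2.8919 = 1.701%.
At 97.5%, z = 1.960.
VaR = 1.960 × 1.701% = 3.334%; on $1,500,000 that is $50,010.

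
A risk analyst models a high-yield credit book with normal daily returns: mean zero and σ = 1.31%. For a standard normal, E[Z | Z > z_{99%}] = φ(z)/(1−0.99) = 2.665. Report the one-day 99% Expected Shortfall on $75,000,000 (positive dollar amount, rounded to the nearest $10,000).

ES = 1.31% × 2.665 = 3.491%.
On $75,000,000: 0.03491 × $75,000,000 = $2,618,250.

$2,620,000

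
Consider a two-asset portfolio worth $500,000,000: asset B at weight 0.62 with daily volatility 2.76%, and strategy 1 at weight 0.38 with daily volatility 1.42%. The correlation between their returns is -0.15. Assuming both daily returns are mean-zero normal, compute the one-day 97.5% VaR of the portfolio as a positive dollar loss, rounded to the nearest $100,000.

σ_p² = 0.62²·2.76² + 0.38²·1.42² + 2·-0.15·0.62·0.38·2.76·1.42 = 2.9424 (%²).
σ_p = √2.9424 = 1.715%.
At 97.5%, z = 1.960.
VaR = 1.960 × 1.715% = 3.361%; on $500,000,000 that is $16,805,000.

$16,800,000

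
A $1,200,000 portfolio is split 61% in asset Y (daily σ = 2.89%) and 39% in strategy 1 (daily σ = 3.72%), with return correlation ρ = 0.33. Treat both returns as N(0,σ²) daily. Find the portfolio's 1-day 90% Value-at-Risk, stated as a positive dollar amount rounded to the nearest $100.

$40,400

σ_p² = 0.61²·2.89² + 0.39²·3.72² + 2·0.33·0.61·0.39·2.89·3.72 = 6.9007 (%²).
σ_p = √6.9007 = 2.627%.
At 90%, z = 1.282.
VaR = 1.282 × 2.627% = 3.368%; on $1,200,000 that is $40,416.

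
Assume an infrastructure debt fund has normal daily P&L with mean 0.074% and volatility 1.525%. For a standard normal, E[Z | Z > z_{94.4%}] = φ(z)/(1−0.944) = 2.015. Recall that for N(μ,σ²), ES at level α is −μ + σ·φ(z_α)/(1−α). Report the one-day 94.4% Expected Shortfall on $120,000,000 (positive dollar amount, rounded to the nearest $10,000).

ES = −(0.074%) + 1.525% × 2.015 = 2.999%.
On $120,000,000: 0.02999 × $120,000,000 = $3,598,800.

$3,600,000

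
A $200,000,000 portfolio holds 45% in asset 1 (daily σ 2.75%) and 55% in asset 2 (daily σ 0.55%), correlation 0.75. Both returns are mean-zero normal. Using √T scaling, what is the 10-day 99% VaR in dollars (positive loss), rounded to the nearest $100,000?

σ_p = √(0.45²·2.75² + 0.55²·0.55² + 2·0.75·0.45·0.55·2.75·0.55) = 1.478%.
σ_{10d} = 1.478% × √10 = 4.674%.
z(99%) = 2.326.
VaR = 2.326 × 4.674% = 10.872%; on $200,000,000 that is $21,744,000.

$21,700,000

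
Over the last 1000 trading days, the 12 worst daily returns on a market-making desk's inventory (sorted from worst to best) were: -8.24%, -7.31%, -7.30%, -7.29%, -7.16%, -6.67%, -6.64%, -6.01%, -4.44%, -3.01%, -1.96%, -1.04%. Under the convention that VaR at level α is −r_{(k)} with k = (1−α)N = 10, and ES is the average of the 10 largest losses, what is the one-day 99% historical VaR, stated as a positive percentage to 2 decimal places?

3.01%

k = 10; the 10th lowest return is -3.01%, so VaR = 3.01%.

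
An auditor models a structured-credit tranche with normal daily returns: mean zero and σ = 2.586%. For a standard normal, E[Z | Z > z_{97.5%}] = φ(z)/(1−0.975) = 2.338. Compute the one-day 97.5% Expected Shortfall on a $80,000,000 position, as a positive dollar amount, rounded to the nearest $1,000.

ES = 2.586% × 2.338 = 6.046%.
On $80,000,000: 0.06046 × $80,000,000 = $4,836,800.

$4,837,000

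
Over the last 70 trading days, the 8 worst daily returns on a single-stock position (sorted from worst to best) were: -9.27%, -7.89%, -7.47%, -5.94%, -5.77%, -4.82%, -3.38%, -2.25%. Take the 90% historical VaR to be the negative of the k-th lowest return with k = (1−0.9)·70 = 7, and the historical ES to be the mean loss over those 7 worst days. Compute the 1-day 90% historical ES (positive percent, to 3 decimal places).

6.363%

The 7 worst returns sum to -44.54%.
ES = −(-44.54%) / 7 = 6.3628…% ≈ 6.363%.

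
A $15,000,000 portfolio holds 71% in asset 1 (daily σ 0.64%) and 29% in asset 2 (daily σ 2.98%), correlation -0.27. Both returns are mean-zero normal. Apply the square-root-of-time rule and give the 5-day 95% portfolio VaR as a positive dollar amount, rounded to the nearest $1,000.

$475,000

σ_p = √(0.71²·0.64² + 0.29²·2.98² + 2·-0.27·0.71·0.29·0.64·2.98) = 0.861%.
σ_{5d} = 0.861% × √5 = 1.925%.
z(95%) = 1.645.
VaR = 1.645 × 1.925% = 3.167%; on $15,000,000 that is $475,050.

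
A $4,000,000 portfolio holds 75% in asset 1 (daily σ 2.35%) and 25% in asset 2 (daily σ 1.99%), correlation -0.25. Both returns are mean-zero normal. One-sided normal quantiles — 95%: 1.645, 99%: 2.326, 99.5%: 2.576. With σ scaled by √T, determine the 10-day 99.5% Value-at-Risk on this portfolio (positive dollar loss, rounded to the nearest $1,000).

σ_p = √(0.75²·2.35² + 0.25²·1.99² + 2·-0.25·0.75·0.25·2.35·1.99) = 1.707%.
σ_{10d} = 1.707% × √10 = 5.398%.
VaR = 2.576 × 5.398% = 13.905%; on $4,000,000 that is $556,200.

$556,000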